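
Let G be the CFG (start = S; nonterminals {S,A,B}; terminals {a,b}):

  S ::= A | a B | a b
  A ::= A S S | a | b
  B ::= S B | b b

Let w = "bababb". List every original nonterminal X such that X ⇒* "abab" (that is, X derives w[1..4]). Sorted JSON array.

Convert to CNF:
  S -> A X3 | T1 B | T1 T0 | a | b
  A -> A X2 | a | b
  B -> S B | T0 T0
  T0 -> b
  T1 -> a
  X2 -> S S
  X3 -> S S

CYK table (by increasing span) — only the sub-triangle for w[1..4]:
  [1..1]={A,S,T1}  "a"  orig:{A,S}
  [2..2]={A,S,T0}  "b"  orig:{A,S}
  [3..3]={A,S,T1}  "a"  orig:{A,S}
  [4..4]={A,S,T0}  "b"  orig:{A,S}
  [1..2]={S,X2,X3}  "ab"  orig:{S}
  [2..3]={X2,X3}  "ba"  orig:{}
  [3..4]={S,X2,X3}  "ab"  orig:{S}
  [1..3]={A,S,X2,X3}  "aba"  orig:{A,S}
  [2..4]={A,S,X2,X3}  "bab"  orig:{A,S}
  [1..4]={A,S,X2,X3}  "abab"  orig:{A,S}

Original NTs in T[1,4] deriving "abab": ["A", "S"]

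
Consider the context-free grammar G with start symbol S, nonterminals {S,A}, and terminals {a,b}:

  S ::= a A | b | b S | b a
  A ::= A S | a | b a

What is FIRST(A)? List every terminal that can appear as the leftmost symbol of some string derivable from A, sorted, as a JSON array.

FIRST sets, iterate to fixpoint:
pass 1:
  A via A→a: +{a}
  A via A→b a: +{b}
  S via S→a A: +{a}
  S via S→b: +{b}
  FIRST[S]={a,b}  FIRST[A]={a,b}
pass 2: — fixpoint
  FIRST[S]={a,b}  FIRST[A]={a,b}

FIRST(A) = ["a", "b"]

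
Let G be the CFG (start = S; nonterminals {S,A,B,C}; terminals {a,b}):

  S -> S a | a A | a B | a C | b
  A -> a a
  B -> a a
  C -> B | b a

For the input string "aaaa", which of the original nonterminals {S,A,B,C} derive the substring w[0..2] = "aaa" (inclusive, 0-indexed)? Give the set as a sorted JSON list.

CNF form of G:
  S -> S T0 | T0 A | T0 B | T0 C | b
  A -> T0 T0
  B -> T0 T0
  C -> T0 T0 | T1 T0
  T0 -> a
  T1 -> b

Fill CYK table bottom-up — only the sub-triangle for w[0..2]:
  [0..0]={T0}  "a"  orig:{}
  [1..1]={T0}  "a"  orig:{}
  [2..2]={T0}  "a"  orig:{}
  [0..1]={A,B,C}  "aa"
  [1..2]={A,B,C}  "aa"
  [0..2]={S}  "aaa"

Original NTs in T[0,2] deriving "aaa": ["S"]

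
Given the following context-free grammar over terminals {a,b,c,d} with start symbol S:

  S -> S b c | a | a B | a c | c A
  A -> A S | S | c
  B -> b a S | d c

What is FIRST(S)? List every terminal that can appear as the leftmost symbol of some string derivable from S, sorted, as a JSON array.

Compute FIRST by fixpoint:
[1]
  A via A→c: +{c}
  B via B→b a S: +{b}
  B via B→d c: +{d}
  S via S→a: +{a}
  S via S→c A: +{c}
  FIRST[S]={a,c}  FIRST[A]={c}  FIRST[B]={b,d}
[2]
  A via A→S: +{a}
  FIRST[S]={a,c}  FIRST[A]={a,c}  FIRST[B]={b,d}
[3] (stable)
  FIRST[S]={a,c}  FIRST[A]={a,c}  FIRST[B]={b,d}

FIRST(S) = ["a", "c"]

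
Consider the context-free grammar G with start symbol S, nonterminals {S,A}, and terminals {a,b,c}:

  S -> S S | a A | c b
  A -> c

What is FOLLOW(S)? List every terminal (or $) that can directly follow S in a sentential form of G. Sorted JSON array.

FIRST iteration:
round 1:
  A via A→c: +{c}
  S via S→a A: +{a}
  S via S→c b: +{c}
  FIRST(S)={a,c}  FIRST(A)={c}
round 2: done
  FIRST(S)={a,c}  FIRST(A)={c}

FOLLOW sets:
initialize: $ ∈ FOLLOW(S)
iter 1:
  S→S S: FOLLOW(S) ⊇ FIRST(S) = {a,c}; new: +{a,c}
  S→a A: FOLLOW(A) ⊇ FOLLOW(S) ⊇ {$,a,c}; new: +{$,a,c}
  FOLLOW(S)={$,a,c}  FOLLOW(A)={$,a,c}
iter 2: done
  FOLLOW(S)={$,a,c}  FOLLOW(A)={$,a,c}

FOLLOW(S) = ["$", "a", "c"]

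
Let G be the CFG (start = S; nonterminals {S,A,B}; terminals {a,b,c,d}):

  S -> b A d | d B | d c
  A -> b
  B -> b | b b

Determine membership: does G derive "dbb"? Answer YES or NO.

CNF form of G:
  S -> T0 X3 | T1 B | T1 T2
  A -> b
  B -> T0 T0 | b
  T0 -> b
  T1 -> d
  T2 -> c
  X3 -> A T1

Fill CYK table bottom-up:
  [0..0]={T1}  "d"  orig:{}
  [1..1]={A,B,T0}  "b"  orig:{A,B}
  [2..2]={A,B,T0}  "b"  orig:{A,B}
  [0..1]={S}  "db"
  [1..2]={B}  "bb"
  [0..2]={S}  "dbb"

S ∈ T[0,2] ⇒ YES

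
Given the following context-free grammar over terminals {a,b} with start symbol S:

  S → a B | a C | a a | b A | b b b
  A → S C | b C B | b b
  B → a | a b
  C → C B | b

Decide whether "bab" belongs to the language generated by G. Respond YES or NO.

CNF form of G:
  S -> T0 A | T0 X3 | T1 B | T1 C | T1 T1
  A -> S C | T0 T0 | T0 X2
  B -> T1 T0 | a
  C -> C B | b
  T0 -> b
  T1 -> a
  X2 -> C B
  X3 -> T0 T0

CYK fill:
  T[0,0] 'b' = {C,T0}  orig:{C}
  T[1,1] 'a' = {B,T1}  orig:{B}
  T[2,2] 'b' = {C,T0}  orig:{C}
  T[0,1] 'ba' = {C,X2}  orig:{C}
  T[1,2] 'ab' = {B,S}
  T[0,2] 'bab' = {C,X2}  orig:{C}

S ∉ T[0,2] ⇒ NO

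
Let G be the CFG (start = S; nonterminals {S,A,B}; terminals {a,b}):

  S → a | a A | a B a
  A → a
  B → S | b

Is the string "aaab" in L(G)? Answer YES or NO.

CNF form of G:
  S -> T0 A | T0 X2 | a
  A -> a
  B -> T0 A | T0 X1 | a | b
  T0 -> a
  X1 -> B T0
  X2 -> B T0

Fill CYK table bottom-up:
  T[0,0] 'a' = {A,B,S,T0}  orig:{A,B,S}
  T[1,1] 'a' = {A,B,S,T0}  orig:{A,B,S}
  T[2,2] 'a' = {A,B,S,T0}  orig:{A,B,S}
  T[3,3] 'b' = {B}
  T[0,1] 'aa' = {B,S,X1,X2}  orig:{B,S}
  T[1,2] 'aa' = {B,S,X1,X2}  orig:{B,S}
  T[2,3] 'ab' = ∅
  T[0,2] 'aaa' = {B,S,X1,X2}  orig:{B,S}
  T[1,3] 'aab' = ∅
  T[0,3] 'aaab' = ∅

S ∉ T[0,3] ⇒ NO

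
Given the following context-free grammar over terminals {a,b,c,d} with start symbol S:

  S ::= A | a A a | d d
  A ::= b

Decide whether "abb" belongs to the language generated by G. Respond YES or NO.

CNF form of G:
  S -> T0 X2 | T1 T1 | b
  A -> b
  T0 -> a
  T1 -> d
  X2 -> A T0

CYK table (by increasing span):
  cell(0,0) a: {T0}  orig:{}
  cell(1,1) b: {A,S}
  cell(2,2) b: {A,S}
  cell(0,1) ab: ∅
  cell(1,2) bb: ∅
  cell(0,2) abb: ∅

S ∉ T[0,2] ⇒ NO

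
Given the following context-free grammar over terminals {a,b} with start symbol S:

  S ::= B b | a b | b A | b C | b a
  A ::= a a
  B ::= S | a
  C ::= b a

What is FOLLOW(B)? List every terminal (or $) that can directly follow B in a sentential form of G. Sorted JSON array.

Compute FIRST by fixpoint:
pass 1:
  A via A→a a: +{a}
  B via B→a: +{a}
  C via C→b a: +{b}
  S via S→B b: +{a}
  S via S→b A: +{b}
  FIRST(S)={a,b}  FIRST(A)={a}  FIRST(B)={a}  FIRST(C)={b}
pass 2:
  B via B→S: +{b}
  FIRST(S)={a,b}  FIRST(A)={a}  FIRST(B)={a,b}  FIRST(C)={b}
pass 3: — fixpoint
  FIRST(S)={a,b}  FIRST(A)={a}  FIRST(B)={a,b}  FIRST(C)={b}

FOLLOW sets:
FOLLOW(S) := {$}
iter 1:
  S→B b: FOLLOW(B) ⊇ FIRST(b) = {b}; new: +{b}
  S→b A: FOLLOW(A) ⊇ FOLLOW(S) ⊇ {$}; new: +{$}
  S→b C: FOLLOW(C) ⊇ FOLLOW(S) ⊇ {$}; new: +{$}
  FOLLOW(S)={$}  FOLLOW(A)={$}  FOLLOW(B)={b}  FOLLOW(C)={$}
iter 2:
  B→S: FOLLOW(S) ⊇ FOLLOW(B) ⊇ {b}; new: +{b}
  S→b A: FOLLOW(A) ⊇ FOLLOW(S) ⊇ {$,b}; new: +{b}
  S→b C: FOLLOW(C) ⊇ FOLLOW(S) ⊇ {$,b}; new: +{b}
  FOLLOW(S)={$,b}  FOLLOW(A)={$,b}  FOLLOW(B)={b}  FOLLOW(C)={$,b}
iter 3: (no change)
  FOLLOW(S)={$,b}  FOLLOW(A)={$,b}  FOLLOW(B)={b}  FOLLOW(C)={$,b}

FOLLOW(B) = ["b"]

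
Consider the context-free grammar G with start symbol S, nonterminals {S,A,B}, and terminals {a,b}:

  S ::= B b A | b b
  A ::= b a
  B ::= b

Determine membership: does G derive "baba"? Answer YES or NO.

Convert to CNF:
  S -> B X2 | T0 T0
  A -> T0 T1
  B -> b
  T0 -> b
  T1 -> a
  X2 -> T0 A

Fill CYK table bottom-up:
  cell(0,0) b: {B,T0}  orig:{B}
  cell(1,1) a: {T1}  orig:{}
  cell(2,2) b: {B,T0}  orig:{B}
  cell(3,3) a: {T1}  orig:{}
  cell(0,1) ba: {A}
  cell(1,2) ab: ∅
  cell(2,3) ba: {A}
  cell(0,2) bab: ∅
  cell(1,3) aba: ∅
  cell(0,3) baba: ∅

S ∉ T[0,3] ⇒ NO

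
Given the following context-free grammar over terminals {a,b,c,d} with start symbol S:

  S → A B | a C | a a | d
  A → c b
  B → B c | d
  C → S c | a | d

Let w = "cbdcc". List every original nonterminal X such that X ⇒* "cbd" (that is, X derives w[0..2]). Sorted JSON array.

CNF form of G:
  S -> A B | T2 C | T2 T2 | d
  A -> T0 T1
  B -> B T0 | d
  C -> S T0 | a | d
  T0 -> c
  T1 -> b
  T2 -> a

CYK table (by increasing span) — only the sub-triangle for w[0..2]:
  cell(0,0) c: {T0}  orig:{}
  cell(1,1) b: {T1}  orig:{}
  cell(2,2) d: {B,C,S}
  cell(0,1) cb: {A}
  cell(1,2) bd: ∅
  cell(0,2) cbd: {S}

Original NTs in T[0,2] deriving "cbd": ["S"]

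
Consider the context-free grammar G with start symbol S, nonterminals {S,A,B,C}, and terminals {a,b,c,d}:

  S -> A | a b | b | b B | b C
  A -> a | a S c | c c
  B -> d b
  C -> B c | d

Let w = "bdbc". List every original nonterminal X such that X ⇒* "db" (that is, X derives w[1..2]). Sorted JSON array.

CNF form of G:
  S -> T0 T3 | T0 X5 | T1 T1 | T3 B | T3 C | a | b
  A -> T0 X4 | T1 T1 | a
  B -> T2 T3
  C -> B T1 | d
  T0 -> a
  T1 -> c
  T2 -> d
  T3 -> b
  X4 -> S T1
  X5 -> S T1

CYK table (by increasing span) — only the sub-triangle for w[1..2]:
  T[1,1] 'd' = {C,T2}  orig:{C}
  T[2,2] 'b' = {S,T3}  orig:{S}
  T[1,2] 'db' = {B}

Original NTs in T[1,2] deriving "db": ["B"]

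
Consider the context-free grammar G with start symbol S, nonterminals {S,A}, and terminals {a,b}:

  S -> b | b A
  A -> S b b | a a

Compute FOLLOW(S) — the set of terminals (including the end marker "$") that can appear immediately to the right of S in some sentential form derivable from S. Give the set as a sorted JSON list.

FIRST iteration:
round 1:
  A via A→a a: +{a}
  S via S→b: +{b}
  FIRST(S)={b}  FIRST(A)={a}
round 2:
  A via A→S b b: +{b}
  FIRST(S)={b}  FIRST(A)={a,b}
round 3: done
  FIRST(S)={b}  FIRST(A)={a,b}

Compute FOLLOW by fixpoint:
initialize: $ ∈ FOLLOW(S)
pass 1:
  A→S b b: FOLLOW(S) ⊇ FIRST(b) = {b}; new: +{b}
  S→b A: FOLLOW(A) ⊇ FOLLOW(S) ⊇ {$,b}; new: +{$,b}
  S: {$,b}  A: {$,b}
pass 2: (no change)
  S: {$,b}  A: {$,b}

FOLLOW(S) = ["$", "b"]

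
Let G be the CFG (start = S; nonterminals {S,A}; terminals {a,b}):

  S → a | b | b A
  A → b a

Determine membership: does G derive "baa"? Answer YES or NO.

Convert to CNF:
  S -> T0 A | a | b
  A -> T0 T1
  T0 -> b
  T1 -> a

CYK table (by increasing span):
  T[0,0] 'b' = {S,T0}  orig:{S}
  T[1,1] 'a' = {S,T1}  orig:{S}
  T[2,2] 'a' = {S,T1}  orig:{S}
  T[0,1] 'ba' = {A}
  T[1,2] 'aa' = ∅
  T[0,2] 'baa' = ∅

S ∉ T[0,2] ⇒ NO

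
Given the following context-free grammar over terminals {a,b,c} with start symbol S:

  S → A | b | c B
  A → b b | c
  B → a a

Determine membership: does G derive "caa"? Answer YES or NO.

Convert to CNF:
  S -> T0 T0 | T2 B | b | c
  A -> T0 T0 | c
  B -> T1 T1
  T0 -> b
  T1 -> a
  T2 -> c

CYK fill:
  [0..0]={A,S,T2}  "c"  orig:{A,S}
  [1..1]={T1}  "a"  orig:{}
  [2..2]={T1}  "a"  orig:{}
  [0..1]=∅  "ca"
  [1..2]={B}  "aa"
  [0..2]={S}  "caa"

S ∈ T[0,2] ⇒ YES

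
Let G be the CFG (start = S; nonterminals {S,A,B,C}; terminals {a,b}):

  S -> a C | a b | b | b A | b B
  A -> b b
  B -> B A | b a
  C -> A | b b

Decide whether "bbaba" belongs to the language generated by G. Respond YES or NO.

Convert to CNF:
  S -> T0 A | T0 B | T1 C | T1 T0 | b
  A -> T0 T0
  B -> B A | T0 T1
  C -> T0 T0
  T0 -> b
  T1 -> a

Fill CYK table bottom-up:
  cell(0,0) b: {S,T0}  orig:{S}
  cell(1,1) b: {S,T0}  orig:{S}
  cell(2,2) a: {T1}  orig:{}
  cell(3,3) b: {S,T0}  orig:{S}
  cell(4,4) a: {T1}  orig:{}
  cell(0,1) bb: {A,C}
  cell(1,2) ba: {B}
  cell(2,3) ab: {S}
  cell(3,4) ba: {B}
  cell(0,2) bba: {S}
  cell(1,3) bab: ∅
  cell(2,4) aba: ∅
  cell(0,3) bbab: ∅
  cell(1,4) baba: ∅
  cell(0,4) bbaba: ∅

S ∉ T[0,4] ⇒ NO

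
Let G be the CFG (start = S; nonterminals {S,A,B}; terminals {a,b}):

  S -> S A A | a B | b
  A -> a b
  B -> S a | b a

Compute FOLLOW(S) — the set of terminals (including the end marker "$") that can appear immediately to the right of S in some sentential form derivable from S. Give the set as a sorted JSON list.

FIRST sets, iterate to fixpoint:
iter 1:
  A via A→a b: +{a}
  B via B→b a: +{b}
  S via S→a B: +{a}
  S via S→b: +{b}
  FIRST(S)={a,b}  FIRST(A)={a}  FIRST(B)={b}
iter 2:
  B via B→S a: +{a}
  FIRST(S)={a,b}  FIRST(A)={a}  FIRST(B)={a,b}
iter 3: — fixpoint
  FIRST(S)={a,b}  FIRST(A)={a}  FIRST(B)={a,b}

Compute FOLLOW by fixpoint:
initialize: $ ∈ FOLLOW(S)
[1]
  B→S a: FOLLOW(S) ⊇ FIRST(a) = {a}; new: +{a}
  S→S A A: FOLLOW(A) ⊇ FIRST(A) = {a}; new: +{a}
  S→S A A: FOLLOW(A) ⊇ FOLLOW(S) ⊇ {$,a}; new: +{$}
  S→a B: FOLLOW(B) ⊇ FOLLOW(S) ⊇ {$,a}; new: +{$,a}
  S: {$,a}  A: {$,a}  B: {$,a}
[2] (no change)
  S: {$,a}  A: {$,a}  B: {$,a}

FOLLOW(S) = ["$", "a"]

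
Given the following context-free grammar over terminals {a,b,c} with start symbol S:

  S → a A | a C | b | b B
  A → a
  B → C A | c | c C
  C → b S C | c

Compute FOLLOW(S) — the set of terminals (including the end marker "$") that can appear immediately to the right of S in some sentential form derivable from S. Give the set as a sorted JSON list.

FIRST sets, iterate to fixpoint:
iter 1:
  A via A→a: +{a}
  B via B→c: +{c}
  C via C→b S C: +{b}
  C via C→c: +{c}
  S via S→a A: +{a}
  S via S→b: +{b}
  FIRST(S)={a,b}  FIRST(A)={a}  FIRST(B)={c}  FIRST(C)={b,c}
iter 2:
  B via B→C A: +{b}
  FIRST(S)={a,b}  FIRST(A)={a}  FIRST(B)={b,c}  FIRST(C)={b,c}
iter 3: done
  FIRST(S)={a,b}  FIRST(A)={a}  FIRST(B)={b,c}  FIRST(C)={b,c}

FOLLOW sets:
seed FOLLOW(S) with $
[1]
  B→C A: FOLLOW(C) ⊇ FIRST(A) = {a}; new: +{a}
  C→b S C: FOLLOW(S) ⊇ FIRST(C) = {b,c}; new: +{b,c}
  S→a A: FOLLOW(A) ⊇ FOLLOW(S) ⊇ {$,b,c}; new: +{$,b,c}
  S→a C: FOLLOW(C) ⊇ FOLLOW(S) ⊇ {$,b,c}; new: +{$,b,c}
  S→b B: FOLLOW(B) ⊇ FOLLOW(S) ⊇ {$,b,c}; new: +{$,b,c}
  S: {$,b,c}  A: {$,b,c}  B: {$,b,c}  C: {$,a,b,c}
[2] (no change)
  S: {$,b,c}  A: {$,b,c}  B: {$,b,c}  C: {$,a,b,c}

FOLLOW(S) = ["$", "b", "c"]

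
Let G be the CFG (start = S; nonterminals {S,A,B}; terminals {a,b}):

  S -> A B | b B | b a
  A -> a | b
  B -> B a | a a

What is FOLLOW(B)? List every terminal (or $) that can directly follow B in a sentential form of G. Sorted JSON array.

FIRST sets, iterate to fixpoint:
round 1:
  A via A→a: +{a}
  A via A→b: +{b}
  B via B→a a: +{a}
  S via S→A B: +{a,b}
  S: {a,b}  A: {a,b}  B: {a}
round 2: done
  S: {a,b}  A: {a,b}  B: {a}

FOLLOW iteration:
initialize: $ ∈ FOLLOW(S)
[1]
  B→B a: FOLLOW(B) ⊇ FIRST(a) = {a}; new: +{a}
  S→A B: FOLLOW(A) ⊇ FIRST(B) = {a}; new: +{a}
  S→A B: FOLLOW(B) ⊇ FOLLOW(S) ⊇ {$}; new: +{$}
  FOLLOW(S)={$}  FOLLOW(A)={a}  FOLLOW(B)={$,a}
[2] (no change)
  FOLLOW(S)={$}  FOLLOW(A)={a}  FOLLOW(B)={$,a}

FOLLOW(B) = ["$", "a"]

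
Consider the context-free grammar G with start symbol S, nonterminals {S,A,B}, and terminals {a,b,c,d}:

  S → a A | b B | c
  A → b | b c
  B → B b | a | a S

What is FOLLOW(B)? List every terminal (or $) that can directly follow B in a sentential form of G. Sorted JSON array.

Compute FIRST by fixpoint:
[1]
  A via A→b: +{b}
  B via B→a: +{a}
  S via S→a A: +{a}
  S via S→b B: +{b}
  S via S→c: +{c}
  S: {a,b,c}  A: {b}  B: {a}
[2] (stable)
  S: {a,b,c}  A: {b}  B: {a}

Compute FOLLOW by fixpoint:
initialize: $ ∈ FOLLOW(S)
round 1:
  B→B b: FOLLOW(B) ⊇ FIRST(b) = {b}; new: +{b}
  B→a S: FOLLOW(S) ⊇ FOLLOW(B) ⊇ {b}; new: +{b}
  S→a A: FOLLOW(A) ⊇ FOLLOW(S) ⊇ {$,b}; new: +{$,b}
  S→b B: FOLLOW(B) ⊇ FOLLOW(S) ⊇ {$,b}; new: +{$}
  S: {$,b}  A: {$,b}  B: {$,b}
round 2: — fixpoint
  S: {$,b}  A: {$,b}  B: {$,b}

FOLLOW(B) = ["$", "b"]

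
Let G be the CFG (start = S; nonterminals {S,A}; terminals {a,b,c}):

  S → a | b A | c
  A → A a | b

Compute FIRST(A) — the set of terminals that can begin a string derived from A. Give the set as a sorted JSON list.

Compute FIRST by fixpoint:
[1]
  A via A→b: +{b}
  S via S→a: +{a}
  S via S→b A: +{b}
  S via S→c: +{c}
  FIRST[S]={a,b,c}  FIRST[A]={b}
[2] (no change)
  FIRST[S]={a,b,c}  FIRST[A]={b}

FIRST(A) = ["b"]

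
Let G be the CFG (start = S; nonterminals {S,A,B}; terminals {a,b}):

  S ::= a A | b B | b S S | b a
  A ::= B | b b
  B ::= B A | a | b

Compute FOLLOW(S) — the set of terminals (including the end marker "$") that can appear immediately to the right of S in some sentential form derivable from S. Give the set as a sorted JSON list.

FIRST sets, iterate to fixpoint:
iter 1:
  A via A→b b: +{b}
  B via B→a: +{a}
  B via B→b: +{b}
  S via S→a A: +{a}
  S via S→b B: +{b}
  FIRST[S]={a,b}  FIRST[A]={b}  FIRST[B]={a,b}
iter 2:
  A via A→B: +{a}
  FIRST[S]={a,b}  FIRST[A]={a,b}  FIRST[B]={a,b}
iter 3: — fixpoint
  FIRST[S]={a,b}  FIRST[A]={a,b}  FIRST[B]={a,b}

FOLLOW iteration:
initialize: $ ∈ FOLLOW(S)
iter 1:
  B→B A: FOLLOW(B) ⊇ FIRST(A) = {a,b}; new: +{a,b}
  B→B A: FOLLOW(A) ⊇ FOLLOW(B) ⊇ {a,b}; new: +{a,b}
  S→a A: FOLLOW(A) ⊇ FOLLOW(S) ⊇ {$}; new: +{$}
  S→b B: FOLLOW(B) ⊇ FOLLOW(S) ⊇ {$}; new: +{$}
  S→b S S: FOLLOW(S) ⊇ FIRST(S) = {a,b}; new: +{a,b}
  S: {$,a,b}  A: {$,a,b}  B: {$,a,b}
iter 2: done
  S: {$,a,b}  A: {$,a,b}  B: {$,a,b}

FOLLOW(S) = ["$", "a", "b"]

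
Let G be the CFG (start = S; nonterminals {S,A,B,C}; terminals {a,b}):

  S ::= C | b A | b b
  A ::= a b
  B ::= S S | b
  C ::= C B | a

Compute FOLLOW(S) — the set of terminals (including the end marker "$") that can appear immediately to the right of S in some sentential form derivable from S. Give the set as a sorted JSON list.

Compute FIRST by fixpoint:
[1]
  A via A→a b: +{a}
  B via B→b: +{b}
  C via C→a: +{a}
  S via S→C: +{a}
  S via S→b A: +{b}
  FIRST[S]={a,b}  FIRST[A]={a}  FIRST[B]={b}  FIRST[C]={a}
[2]
  B via B→S S: +{a}
  FIRST[S]={a,b}  FIRST[A]={a}  FIRST[B]={a,b}  FIRST[C]={a}
[3] (no change)
  FIRST[S]={a,b}  FIRST[A]={a}  FIRST[B]={a,b}  FIRST[C]={a}

FOLLOW sets:
initialize: $ ∈ FOLLOW(S)
[1]
  B→S S: FOLLOW(S) ⊇ FIRST(S) = {a,b}; new: +{a,b}
  C→C B: FOLLOW(C) ⊇ FIRST(B) = {a,b}; new: +{a,b}
  C→C B: FOLLOW(B) ⊇ FOLLOW(C) ⊇ {a,b}; new: +{a,b}
  S→C: FOLLOW(C) ⊇ FOLLOW(S) ⊇ {$,a,b}; new: +{$}
  S→b A: FOLLOW(A) ⊇ FOLLOW(S) ⊇ {$,a,b}; new: +{$,a,b}
  FOLLOW(S)={$,a,b}  FOLLOW(A)={$,a,b}  FOLLOW(B)={a,b}  FOLLOW(C)={$,a,b}
[2]
  C→C B: FOLLOW(B) ⊇ FOLLOW(C) ⊇ {$,a,b}; new: +{$}
  FOLLOW(S)={$,a,b}  FOLLOW(A)={$,a,b}  FOLLOW(B)={$,a,b}  FOLLOW(C)={$,a,b}
[3] (stable)
  FOLLOW(S)={$,a,b}  FOLLOW(A)={$,a,b}  FOLLOW(B)={$,a,b}  FOLLOW(C)={$,a,b}

FOLLOW(S) = ["$", "a", "b"]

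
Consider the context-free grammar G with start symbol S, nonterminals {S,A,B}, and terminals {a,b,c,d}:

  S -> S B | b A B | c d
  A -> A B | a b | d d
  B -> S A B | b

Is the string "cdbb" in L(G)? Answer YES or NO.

CNF form of G:
  S -> S B | T1 X5 | T3 T2
  A -> A B | T0 T1 | T2 T2
  B -> S X4 | b
  T0 -> a
  T1 -> b
  T2 -> d
  T3 -> c
  X4 -> A B
  X5 -> A B

CYK table (by increasing span):
  cell(0,0) c: {T3}  orig:{}
  cell(1,1) d: {T2}  orig:{}
  cell(2,2) b: {B,T1}  orig:{B}
  cell(3,3) b: {B,T1}  orig:{B}
  cell(0,1) cd: {S}
  cell(1,2) db: ∅
  cell(2,3) bb: ∅
  cell(0,2) cdb: {S}
  cell(1,3) dbb: ∅
  cell(0,3) cdbb: {S}

S ∈ T[0,3] ⇒ YES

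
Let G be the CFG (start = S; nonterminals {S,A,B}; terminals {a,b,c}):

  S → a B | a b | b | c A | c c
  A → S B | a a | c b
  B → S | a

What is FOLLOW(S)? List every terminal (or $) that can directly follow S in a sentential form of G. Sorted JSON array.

FIRST sets, iterate to fixpoint:
round 1:
  A via A→a a: +{a}
  A via A→c b: +{c}
  B via B→a: +{a}
  S via S→a B: +{a}
  S via S→b: +{b}
  S via S→c A: +{c}
  FIRST[S]={a,b,c}  FIRST[A]={a,c}  FIRST[B]={a}
round 2:
  A via A→S B: +{b}
  B via B→S: +{b,c}
  FIRST[S]={a,b,c}  FIRST[A]={a,b,c}  FIRST[B]={a,b,c}
round 3: — fixpoint
  FIRST[S]={a,b,c}  FIRST[A]={a,b,c}  FIRST[B]={a,b,c}

FOLLOW sets:
initialize: $ ∈ FOLLOW(S)
[1]
  A→S B: FOLLOW(S) ⊇ FIRST(B) = {a,b,c}; new: +{a,b,c}
  S→a B: FOLLOW(B) ⊇ FOLLOW(S) ⊇ {$,a,b,c}; new: +{$,a,b,c}
  S→c A: FOLLOW(A) ⊇ FOLLOW(S) ⊇ {$,a,b,c}; new: +{$,a,b,c}
  FOLLOW[S]={$,a,b,c}  FOLLOW[A]={$,a,b,c}  FOLLOW[B]={$,a,b,c}
[2] (stable)
  FOLLOW[S]={$,a,b,c}  FOLLOW[A]={$,a,b,c}  FOLLOW[B]={$,a,b,c}

FOLLOW(S) = ["$", "a", "b", "c"]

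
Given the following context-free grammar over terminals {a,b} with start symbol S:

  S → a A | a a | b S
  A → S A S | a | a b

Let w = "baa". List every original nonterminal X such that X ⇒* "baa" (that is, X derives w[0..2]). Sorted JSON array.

Convert to CNF:
  S -> T0 A | T0 T0 | T1 S
  A -> S X2 | T0 T1 | a
  T0 -> a
  T1 -> b
  X2 -> A S

CYK fill (cells [i..j] with 0 ≤ i ≤ j ≤ 2 only):
  cell(0,0) b: {T1}  orig:{}
  cell(1,1) a: {A,T0}  orig:{A}
  cell(2,2) a: {A,T0}  orig:{A}
  cell(0,1) ba: ∅
  cell(1,2) aa: {S}
  cell(0,2) baa: {S}

Original NTs in T[0,2] deriving "baa": ["S"]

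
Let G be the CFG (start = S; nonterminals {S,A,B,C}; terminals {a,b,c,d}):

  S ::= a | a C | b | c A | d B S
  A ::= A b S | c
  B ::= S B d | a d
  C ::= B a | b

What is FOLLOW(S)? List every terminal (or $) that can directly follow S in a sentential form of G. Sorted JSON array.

FIRST sets, iterate to fixpoint:
pass 1:
  A via A→c: +{c}
  B via B→a d: +{a}
  C via C→B a: +{a}
  C via C→b: +{b}
  S via S→a: +{a}
  S via S→b: +{b}
  S via S→c A: +{c}
  S via S→d B S: +{d}
  S: {a,b,c,d}  A: {c}  B: {a}  C: {a,b}
pass 2:
  B via B→S B d: +{b,c,d}
  C via C→B a: +{c,d}
  S: {a,b,c,d}  A: {c}  B: {a,b,c,d}  C: {a,b,c,d}
pass 3: (stable)
  S: {a,b,c,d}  A: {c}  B: {a,b,c,d}  C: {a,b,c,d}

Compute FOLLOW by fixpoint:
FOLLOW(S) := {$}
round 1:
  A→A b S: FOLLOW(A) ⊇ FIRST(b) = {b}; new: +{b}
  A→A b S: FOLLOW(S) ⊇ FOLLOW(A) ⊇ {b}; new: +{b}
  B→S B d: FOLLOW(S) ⊇ FIRST(B) = {a,b,c,d}; new: +{a,c,d}
  B→S B d: FOLLOW(B) ⊇ FIRST(d) = {d}; new: +{d}
  C→B a: FOLLOW(B) ⊇ FIRST(a) = {a}; new: +{a}
  S→a C: FOLLOW(C) ⊇ FOLLOW(S) ⊇ {$,a,b,c,d}; new: +{$,a,b,c,d}
  S→c A: FOLLOW(A) ⊇ FOLLOW(S) ⊇ {$,a,b,c,d}; new: +{$,a,c,d}
  S→d B S: FOLLOW(B) ⊇ FIRST(S) = {a,b,c,d}; new: +{b,c}
  S: {$,a,b,c,d}  A: {$,a,b,c,d}  B: {a,b,c,d}  C: {$,a,b,c,d}
round 2: — fixpoint
  S: {$,a,b,c,d}  A: {$,a,b,c,d}  B: {a,b,c,d}  C: {$,a,b,c,d}

FOLLOW(S) = ["$", "a", "b", "c", "d"]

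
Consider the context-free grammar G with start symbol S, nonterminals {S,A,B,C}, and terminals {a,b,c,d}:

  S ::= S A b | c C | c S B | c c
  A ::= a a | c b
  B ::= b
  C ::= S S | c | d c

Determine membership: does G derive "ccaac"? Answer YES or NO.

Convert to CNF:
  S -> S X4 | T1 C | T1 T1 | T1 X5
  A -> T0 T0 | T1 T2
  B -> b
  C -> S S | T3 T1 | c
  T0 -> a
  T1 -> c
  T2 -> b
  T3 -> d
  X4 -> A T2
  X5 -> S B

CYK fill:
  cell(0,0) c: {C,T1}  orig:{C}
  cell(1,1) c: {C,T1}  orig:{C}
  cell(2,2) a: {T0}  orig:{}
  cell(3,3) a: {T0}  orig:{}
  cell(4,4) c: {C,T1}  orig:{C}
  cell(0,1) cc: {S}
  cell(1,2) ca: ∅
  cell(2,3) aa: {A}
  cell(3,4) ac: ∅
  cell(0,2) cca: ∅
  cell(1,3) caa: ∅
  cell(2,4) aac: ∅
  cell(0,3) ccaa: ∅
  cell(1,4) caac: ∅
  cell(0,4) ccaac: ∅

S ∉ T[0,4] ⇒ NO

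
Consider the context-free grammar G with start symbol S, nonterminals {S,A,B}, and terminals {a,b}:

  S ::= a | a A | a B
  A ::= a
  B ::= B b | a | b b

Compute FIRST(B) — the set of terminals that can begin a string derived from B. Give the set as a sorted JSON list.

Compute FIRST by fixpoint:
iter 1:
  A via A→a: +{a}
  B via B→a: +{a}
  B via B→b b: +{b}
  S via S→a: +{a}
  FIRST[S]={a}  FIRST[A]={a}  FIRST[B]={a,b}
iter 2: done
  FIRST[S]={a}  FIRST[A]={a}  FIRST[B]={a,b}

FIRST(B) = ["a", "b"]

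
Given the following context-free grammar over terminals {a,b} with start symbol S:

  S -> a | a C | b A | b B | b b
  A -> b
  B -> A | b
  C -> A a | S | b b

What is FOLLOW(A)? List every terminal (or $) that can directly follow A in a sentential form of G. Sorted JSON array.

Compute FIRST by fixpoint:
[1]
  A via A→b: +{b}
  B via B→A: +{b}
  C via C→A a: +{b}
  S via S→a: +{a}
  S via S→b A: +{b}
  FIRST(S)={a,b}  FIRST(A)={b}  FIRST(B)={b}  FIRST(C)={b}
[2]
  C via C→S: +{a}
  FIRST(S)={a,b}  FIRST(A)={b}  FIRST(B)={b}  FIRST(C)={a,b}
[3] (stable)
  FIRST(S)={a,b}  FIRST(A)={b}  FIRST(B)={b}  FIRST(C)={a,b}

Compute FOLLOW by fixpoint:
seed FOLLOW(S) with $
[1]
  C→A a: FOLLOW(A) ⊇ FIRST(a) = {a}; new: +{a}
  S→a C: FOLLOW(C) ⊇ FOLLOW(S) ⊇ {$}; new: +{$}
  S→b A: FOLLOW(A) ⊇ FOLLOW(S) ⊇ {$}; new: +{$}
  S→b B: FOLLOW(B) ⊇ FOLLOW(S) ⊇ {$}; new: +{$}
  S: {$}  A: {$,a}  B: {$}  C: {$}
[2] — fixpoint
  S: {$}  A: {$,a}  B: {$}  C: {$}

FOLLOW(A) = ["$", "a"]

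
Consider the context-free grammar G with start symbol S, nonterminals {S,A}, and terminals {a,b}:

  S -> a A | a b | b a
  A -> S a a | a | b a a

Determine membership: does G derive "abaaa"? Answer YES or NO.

CNF form of G:
  S -> T0 A | T0 T1 | T1 T0
  A -> S X2 | T1 X3 | a
  T0 -> a
  T1 -> b
  X2 -> T0 T0
  X3 -> T0 T0

Fill CYK table bottom-up:
  [0..0]={A,T0}  "a"  orig:{A}
  [1..1]={T1}  "b"  orig:{}
  [2..2]={A,T0}  "a"  orig:{A}
  [3..3]={A,T0}  "a"  orig:{A}
  [4..4]={A,T0}  "a"  orig:{A}
  [0..1]={S}  "ab"
  [1..2]={S}  "ba"
  [2..3]={S,X2,X3}  "aa"  orig:{S}
  [3..4]={S,X2,X3}  "aa"  orig:{S}
  [0..2]=∅  "aba"
  [1..3]={A}  "baa"
  [2..4]=∅  "aaa"
  [0..3]={A,S}  "abaa"
  [1..4]={A}  "baaa"
  [0..4]={S}  "abaaa"

S ∈ T[0,4] ⇒ YES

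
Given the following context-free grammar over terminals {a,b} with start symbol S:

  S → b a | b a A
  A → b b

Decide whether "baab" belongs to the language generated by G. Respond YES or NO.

CNF form of G:
  S -> T0 T1 | T0 X2
  A -> T0 T0
  T0 -> b
  T1 -> a
  X2 -> T1 A

CYK fill:
  [0..0]={T0}  "b"  orig:{}
  [1..1]={T1}  "a"  orig:{}
  [2..2]={T1}  "a"  orig:{}
  [3..3]={T0}  "b"  orig:{}
  [0..1]={S}  "ba"
  [1..2]=∅  "aa"
  [2..3]=∅  "ab"
  [0..2]=∅  "baa"
  [1..3]=∅  "aab"
  [0..3]=∅  "baab"

S ∉ T[0,3] ⇒ NO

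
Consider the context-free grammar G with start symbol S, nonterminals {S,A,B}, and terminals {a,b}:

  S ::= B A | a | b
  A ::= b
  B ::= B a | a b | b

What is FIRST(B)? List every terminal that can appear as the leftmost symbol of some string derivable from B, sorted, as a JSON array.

FIRST iteration:
round 1:
  A via A→b: +{b}
  B via B→a b: +{a}
  B via B→b: +{b}
  S via S→B A: +{a,b}
  FIRST(S)={a,b}  FIRST(A)={b}  FIRST(B)={a,b}
round 2: (stable)
  FIRST(S)={a,b}  FIRST(A)={b}  FIRST(B)={a,b}

FIRST(B) = ["a", "b"]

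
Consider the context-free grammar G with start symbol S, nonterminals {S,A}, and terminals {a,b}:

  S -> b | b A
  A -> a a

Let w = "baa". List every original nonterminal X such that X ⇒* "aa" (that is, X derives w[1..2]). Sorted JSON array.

Convert to CNF:
  S -> T1 A | b
  A -> T0 T0
  T0 -> a
  T1 -> b

CYK fill — only the sub-triangle for w[1..2]:
  cell(1,1) a: {T0}  orig:{}
  cell(2,2) a: {T0}  orig:{}
  cell(1,2) aa: {A}

Original NTs in T[1,2] deriving "aa": ["A"]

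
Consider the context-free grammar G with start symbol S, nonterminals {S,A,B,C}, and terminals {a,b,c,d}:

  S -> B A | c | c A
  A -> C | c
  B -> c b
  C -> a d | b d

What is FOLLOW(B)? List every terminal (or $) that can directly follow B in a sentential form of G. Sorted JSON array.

FIRST sets, iterate to fixpoint:
round 1:
  A via A→c: +{c}
  B via B→c b: +{c}
  C via C→a d: +{a}
  C via C→b d: +{b}
  S via S→B A: +{c}
  S: {c}  A: {c}  B: {c}  C: {a,b}
round 2:
  A via A→C: +{a,b}
  S: {c}  A: {a,b,c}  B: {c}  C: {a,b}
round 3: (stable)
  S: {c}  A: {a,b,c}  B: {c}  C: {a,b}

Compute FOLLOW by fixpoint:
initialize: $ ∈ FOLLOW(S)
round 1:
  S→B A: FOLLOW(B) ⊇ FIRST(A) = {a,b,c}; new: +{a,b,c}
  S→B A: FOLLOW(A) ⊇ FOLLOW(S) ⊇ {$}; new: +{$}
  FOLLOW[S]={$}  FOLLOW[A]={$}  FOLLOW[B]={a,b,c}  FOLLOW[C]={}
round 2:
  A→C: FOLLOW(C) ⊇ FOLLOW(A) ⊇ {$}; new: +{$}
  FOLLOW[S]={$}  FOLLOW[A]={$}  FOLLOW[B]={a,b,c}  FOLLOW[C]={$}
round 3: (stable)
  FOLLOW[S]={$}  FOLLOW[A]={$}  FOLLOW[B]={a,b,c}  FOLLOW[C]={$}

FOLLOW(B) = ["a", "b", "c"]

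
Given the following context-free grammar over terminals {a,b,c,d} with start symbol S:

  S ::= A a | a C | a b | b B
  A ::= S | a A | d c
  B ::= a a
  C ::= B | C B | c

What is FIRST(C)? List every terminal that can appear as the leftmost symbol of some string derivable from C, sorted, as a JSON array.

FIRST sets, iterate to fixpoint:
round 1:
  A via A→a A: +{a}
  A via A→d c: +{d}
  B via B→a a: +{a}
  C via C→B: +{a}
  C via C→c: +{c}
  S via S→A a: +{a,d}
  S via S→b B: +{b}
  FIRST[S]={a,b,d}  FIRST[A]={a,d}  FIRST[B]={a}  FIRST[C]={a,c}
round 2:
  A via A→S: +{b}
  FIRST[S]={a,b,d}  FIRST[A]={a,b,d}  FIRST[B]={a}  FIRST[C]={a,c}
round 3: (no change)
  FIRST[S]={a,b,d}  FIRST[A]={a,b,d}  FIRST[B]={a}  FIRST[C]={a,c}

FIRST(C) = ["a", "c"]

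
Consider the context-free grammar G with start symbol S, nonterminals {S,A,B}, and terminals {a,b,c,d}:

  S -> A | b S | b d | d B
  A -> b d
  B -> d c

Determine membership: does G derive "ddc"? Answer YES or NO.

CNF form of G:
  S -> T0 S | T0 T1 | T1 B
  A -> T0 T1
  B -> T1 T2
  T0 -> b
  T1 -> d
  T2 -> c

CYK table (by increasing span):
  T[0,0] 'd' = {T1}  orig:{}
  T[1,1] 'd' = {T1}  orig:{}
  T[2,2] 'c' = {T2}  orig:{}
  T[0,1] 'dd' = ∅
  T[1,2] 'dc' = {B}
  T[0,2] 'ddc' = {S}

S ∈ T[0,2] ⇒ YES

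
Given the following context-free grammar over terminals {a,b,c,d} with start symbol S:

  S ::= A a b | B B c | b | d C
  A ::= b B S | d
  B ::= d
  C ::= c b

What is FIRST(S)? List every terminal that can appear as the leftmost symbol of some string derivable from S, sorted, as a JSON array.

FIRST sets, iterate to fixpoint:
iter 1:
  A via A→b B S: +{b}
  A via A→d: +{d}
  B via B→d: +{d}
  C via C→c b: +{c}
  S via S→A a b: +{b,d}
  S: {b,d}  A: {b,d}  B: {d}  C: {c}
iter 2: (stable)
  S: {b,d}  A: {b,d}  B: {d}  C: {c}

FIRST(S) = ["b", "d"]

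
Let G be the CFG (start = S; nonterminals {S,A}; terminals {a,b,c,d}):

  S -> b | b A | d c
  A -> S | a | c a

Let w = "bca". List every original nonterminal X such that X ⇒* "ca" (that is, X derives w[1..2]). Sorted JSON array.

CNF form of G:
  S -> T0 A | T3 T1 | b
  A -> T0 A | T1 T2 | T3 T1 | a | b
  T0 -> b
  T1 -> c
  T2 -> a
  T3 -> d

CYK fill — only the sub-triangle for w[1..2]:
  T[1,1] 'c' = {T1}  orig:{}
  T[2,2] 'a' = {A,T2}  orig:{A}
  T[1,2] 'ca' = {A}

Original NTs in T[1,2] deriving "ca": ["A"]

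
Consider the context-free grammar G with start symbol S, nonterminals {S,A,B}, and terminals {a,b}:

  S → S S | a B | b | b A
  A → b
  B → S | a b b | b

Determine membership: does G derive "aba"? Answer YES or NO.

Convert to CNF:
  S -> S S | T0 B | T1 A | b
  A -> b
  B -> S S | T0 B | T0 X2 | T1 A | b
  T0 -> a
  T1 -> b
  X2 -> T1 T1

CYK table (by increasing span):
  T[0,0] 'a' = {T0}  orig:{}
  T[1,1] 'b' = {A,B,S,T1}  orig:{A,B,S}
  T[2,2] 'a' = {T0}  orig:{}
  T[0,1] 'ab' = {B,S}
  T[1,2] 'ba' = ∅
  T[0,2] 'aba' = ∅

S ∉ T[0,2] ⇒ NO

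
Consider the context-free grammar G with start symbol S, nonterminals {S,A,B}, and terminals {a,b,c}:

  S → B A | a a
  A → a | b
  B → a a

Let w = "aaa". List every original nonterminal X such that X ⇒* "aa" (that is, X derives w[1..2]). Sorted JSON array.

Convert to CNF:
  S -> B A | T0 T0
  A -> a | b
  B -> T0 T0
  T0 -> a

Fill CYK table bottom-up — only the sub-triangle for w[1..2]:
  cell(1,1) a: {A,T0}  orig:{A}
  cell(2,2) a: {A,T0}  orig:{A}
  cell(1,2) aa: {B,S}

Original NTs in T[1,2] deriving "aa": ["B", "S"]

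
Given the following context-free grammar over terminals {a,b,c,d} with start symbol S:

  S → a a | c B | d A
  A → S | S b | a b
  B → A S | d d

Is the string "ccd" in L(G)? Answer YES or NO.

CNF form of G:
  S -> T1 T1 | T2 B | T3 A
  A -> S T0 | T1 T0 | T1 T1 | T2 B | T3 A
  B -> A S | T3 T3
  T0 -> b
  T1 -> a
  T2 -> c
  T3 -> d

CYK table (by increasing span):
  cell(0,0) c: {T2}  orig:{}
  cell(1,1) c: {T2}  orig:{}
  cell(2,2) d: {T3}  orig:{}
  cell(0,1) cc: ∅
  cell(1,2) cd: ∅
  cell(0,2) ccd: ∅

S ∉ T[0,2] ⇒ NO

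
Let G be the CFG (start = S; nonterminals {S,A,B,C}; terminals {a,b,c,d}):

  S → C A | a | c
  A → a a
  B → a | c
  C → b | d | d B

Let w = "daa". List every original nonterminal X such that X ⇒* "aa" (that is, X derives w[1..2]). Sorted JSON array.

CNF form of G:
  S -> C A | a | c
  A -> T0 T0
  B -> a | c
  C -> T1 B | b | d
  T0 -> a
  T1 -> d

CYK fill, restricted to cells inside w[1..2]:
  cell(1,1) a: {B,S,T0}  orig:{B,S}
  cell(2,2) a: {B,S,T0}  orig:{B,S}
  cell(1,2) aa: {A}

Original NTs in T[1,2] deriving "aa": ["A"]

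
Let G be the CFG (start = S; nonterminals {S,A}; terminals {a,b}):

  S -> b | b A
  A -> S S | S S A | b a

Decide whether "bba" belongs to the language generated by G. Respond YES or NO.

CNF form of G:
  S -> T0 A | b
  A -> S S | S X2 | T0 T1
  T0 -> b
  T1 -> a
  X2 -> S A

Fill CYK table bottom-up:
  T[0,0] 'b' = {S,T0}  orig:{S}
  T[1,1] 'b' = {S,T0}  orig:{S}
  T[2,2] 'a' = {T1}  orig:{}
  T[0,1] 'bb' = {A}
  T[1,2] 'ba' = {A}
  T[0,2] 'bba' = {S,X2}  orig:{S}

S ∈ T[0,2] ⇒ YES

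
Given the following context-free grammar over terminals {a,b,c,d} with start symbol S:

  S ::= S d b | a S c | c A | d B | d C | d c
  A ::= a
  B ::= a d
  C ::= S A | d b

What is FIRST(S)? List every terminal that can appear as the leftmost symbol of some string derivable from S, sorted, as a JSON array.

FIRST iteration:
iter 1:
  A via A→a: +{a}
  B via B→a d: +{a}
  C via C→d b: +{d}
  S via S→a S c: +{a}
  S via S→c A: +{c}
  S via S→d B: +{d}
  S: {a,c,d}  A: {a}  B: {a}  C: {d}
iter 2:
  C via C→S A: +{a,c}
  S: {a,c,d}  A: {a}  B: {a}  C: {a,c,d}
iter 3: (no change)
  S: {a,c,d}  A: {a}  B: {a}  C: {a,c,d}

FIRST(S) = ["a", "c", "d"]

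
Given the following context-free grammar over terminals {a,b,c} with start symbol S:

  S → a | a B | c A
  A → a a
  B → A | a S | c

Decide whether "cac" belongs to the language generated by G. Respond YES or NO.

CNF form of G:
  S -> T0 B | T1 A | a
  A -> T0 T0
  B -> T0 S | T0 T0 | c
  T0 -> a
  T1 -> c

CYK table (by increasing span):
  T[0,0] 'c' = {B,T1}  orig:{B}
  T[1,1] 'a' = {S,T0}  orig:{S}
  T[2,2] 'c' = {B,T1}  orig:{B}
  T[0,1] 'ca' = ∅
  T[1,2] 'ac' = {S}
  T[0,2] 'cac' = ∅

S ∉ T[0,2] ⇒ NO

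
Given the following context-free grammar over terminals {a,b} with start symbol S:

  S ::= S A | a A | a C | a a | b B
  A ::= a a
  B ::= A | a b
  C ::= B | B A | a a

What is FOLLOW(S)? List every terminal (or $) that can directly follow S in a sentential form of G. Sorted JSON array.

FIRST sets, iterate to fixpoint:
round 1:
  A via A→a a: +{a}
  B via B→A: +{a}
  C via C→B: +{a}
  S via S→a A: +{a}
  S via S→b B: +{b}
  FIRST(S)={a,b}  FIRST(A)={a}  FIRST(B)={a}  FIRST(C)={a}
round 2: done
  FIRST(S)={a,b}  FIRST(A)={a}  FIRST(B)={a}  FIRST(C)={a}

FOLLOW iteration:
initialize: $ ∈ FOLLOW(S)
round 1:
  C→B A: FOLLOW(B) ⊇ FIRST(A) = {a}; new: +{a}
  S→S A: FOLLOW(S) ⊇ FIRST(A) = {a}; new: +{a}
  S→S A: FOLLOW(A) ⊇ FOLLOW(S) ⊇ {$,a}; new: +{$,a}
  S→a C: FOLLOW(C) ⊇ FOLLOW(S) ⊇ {$,a}; new: +{$,a}
  S→b B: FOLLOW(B) ⊇ FOLLOW(S) ⊇ {$,a}; new: +{$}
  FOLLOW[S]={$,a}  FOLLOW[A]={$,a}  FOLLOW[B]={$,a}  FOLLOW[C]={$,a}
round 2: (no change)
  FOLLOW[S]={$,a}  FOLLOW[A]={$,a}  FOLLOW[B]={$,a}  FOLLOW[C]={$,a}

FOLLOW(S) = ["$", "a"]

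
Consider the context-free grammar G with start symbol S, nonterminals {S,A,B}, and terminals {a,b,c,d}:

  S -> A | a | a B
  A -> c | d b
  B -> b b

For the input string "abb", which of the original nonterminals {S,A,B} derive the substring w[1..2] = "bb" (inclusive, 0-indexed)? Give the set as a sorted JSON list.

Convert to CNF:
  S -> T0 T1 | T2 B | a | c
  A -> T0 T1 | c
  B -> T1 T1
  T0 -> d
  T1 -> b
  T2 -> a

Fill CYK table bottom-up (cells [i..j] with 1 ≤ i ≤ j ≤ 2 only):
  cell(1,1) b: {T1}  orig:{}
  cell(2,2) b: {T1}  orig:{}
  cell(1,2) bb: {B}

Original NTs in T[1,2] deriving "bb": ["B"]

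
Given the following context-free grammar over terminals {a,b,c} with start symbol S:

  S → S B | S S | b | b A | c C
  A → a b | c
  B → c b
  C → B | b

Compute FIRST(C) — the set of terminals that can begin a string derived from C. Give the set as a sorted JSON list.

FIRST sets, iterate to fixpoint:
iter 1:
  A via A→a b: +{a}
  A via A→c: +{c}
  B via B→c b: +{c}
  C via C→B: +{c}
  C via C→b: +{b}
  S via S→b: +{b}
  S via S→c C: +{c}
  FIRST[S]={b,c}  FIRST[A]={a,c}  FIRST[B]={c}  FIRST[C]={b,c}
iter 2: (stable)
  FIRST[S]={b,c}  FIRST[A]={a,c}  FIRST[B]={c}  FIRST[C]={b,c}

FIRST(C) = ["b", "c"]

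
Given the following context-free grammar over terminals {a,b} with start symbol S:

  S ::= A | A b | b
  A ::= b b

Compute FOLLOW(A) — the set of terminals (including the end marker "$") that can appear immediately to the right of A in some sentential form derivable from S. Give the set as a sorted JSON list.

FIRST sets, iterate to fixpoint:
round 1:
  A via A→b b: +{b}
  S via S→A: +{b}
  S: {b}  A: {b}
round 2: done
  S: {b}  A: {b}

FOLLOW sets:
FOLLOW(S) := {$}
pass 1:
  S→A: FOLLOW(A) ⊇ FOLLOW(S) ⊇ {$}; new: +{$}
  S→A b: FOLLOW(A) ⊇ FIRST(b) = {b}; new: +{b}
  S: {$}  A: {$,b}
pass 2: (stable)
  S: {$}  A: {$,b}

FOLLOW(A) = ["$", "b"]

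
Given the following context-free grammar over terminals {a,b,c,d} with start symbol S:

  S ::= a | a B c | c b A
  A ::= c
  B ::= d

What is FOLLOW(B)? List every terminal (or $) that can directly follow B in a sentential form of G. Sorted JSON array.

FIRST sets, iterate to fixpoint:
[1]
  A via A→c: +{c}
  B via B→d: +{d}
  S via S→a: +{a}
  S via S→c b A: +{c}
  S: {a,c}  A: {c}  B: {d}
[2] — fixpoint
  S: {a,c}  A: {c}  B: {d}

Compute FOLLOW by fixpoint:
seed FOLLOW(S) with $
pass 1:
  S→a B c: FOLLOW(B) ⊇ FIRST(c) = {c}; new: +{c}
  S→c b A: FOLLOW(A) ⊇ FOLLOW(S) ⊇ {$}; new: +{$}
  FOLLOW[S]={$}  FOLLOW[A]={$}  FOLLOW[B]={c}
pass 2: done
  FOLLOW[S]={$}  FOLLOW[A]={$}  FOLLOW[B]={c}

FOLLOW(B) = ["c"]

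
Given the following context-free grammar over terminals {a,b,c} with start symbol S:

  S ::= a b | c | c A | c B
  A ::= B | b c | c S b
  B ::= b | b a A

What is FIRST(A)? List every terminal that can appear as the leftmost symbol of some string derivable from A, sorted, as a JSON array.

FIRST iteration:
round 1:
  A via A→b c: +{b}
  A via A→c S b: +{c}
  B via B→b: +{b}
  S via S→a b: +{a}
  S via S→c: +{c}
  S: {a,c}  A: {b,c}  B: {b}
round 2: (no change)
  S: {a,c}  A: {b,c}  B: {b}

FIRST(A) = ["b", "c"]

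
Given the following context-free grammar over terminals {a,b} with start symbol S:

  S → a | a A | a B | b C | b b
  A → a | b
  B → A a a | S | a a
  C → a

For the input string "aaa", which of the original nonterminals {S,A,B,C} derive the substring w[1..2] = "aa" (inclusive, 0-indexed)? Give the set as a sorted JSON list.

Convert to CNF:
  S -> T0 A | T0 B | T1 C | T1 T1 | a
  A -> a | b
  B -> A X2 | T0 A | T0 B | T0 T0 | T1 C | T1 T1 | a
  C -> a
  T0 -> a
  T1 -> b
  X2 -> T0 T0

CYK fill (cells [i..j] with 1 ≤ i ≤ j ≤ 2 only):
  cell(1,1) a: {A,B,C,S,T0}  orig:{A,B,C,S}
  cell(2,2) a: {A,B,C,S,T0}  orig:{A,B,C,S}
  cell(1,2) aa: {B,S,X2}  orig:{B,S}

Original NTs in T[1,2] deriving "aa": ["B", "S"]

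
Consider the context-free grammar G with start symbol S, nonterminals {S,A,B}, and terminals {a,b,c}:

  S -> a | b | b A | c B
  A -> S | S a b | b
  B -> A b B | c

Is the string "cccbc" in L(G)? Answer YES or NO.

Convert to CNF:
  S -> T1 A | T2 B | a | b
  A -> S X3 | T1 A | T2 B | a | b
  B -> A X4 | c
  T0 -> a
  T1 -> b
  T2 -> c
  X3 -> T0 T1
  X4 -> T1 B

Fill CYK table bottom-up:
  T[0,0] 'c' = {B,T2}  orig:{B}
  T[1,1] 'c' = {B,T2}  orig:{B}
  T[2,2] 'c' = {B,T2}  orig:{B}
  T[3,3] 'b' = {A,S,T1}  orig:{A,S}
  T[4,4] 'c' = {B,T2}  orig:{B}
  T[0,1] 'cc' = {A,S}
  T[1,2] 'cc' = {A,S}
  T[2,3] 'cb' = ∅
  T[3,4] 'bc' = {X4}  orig:{}
  T[0,2] 'ccc' = ∅
  T[1,3] 'ccb' = ∅
  T[2,4] 'cbc' = ∅
  T[0,3] 'cccb' = ∅
  T[1,4] 'ccbc' = {B}
  T[0,4] 'cccbc' = {A,S}

S ∈ T[0,4] ⇒ YES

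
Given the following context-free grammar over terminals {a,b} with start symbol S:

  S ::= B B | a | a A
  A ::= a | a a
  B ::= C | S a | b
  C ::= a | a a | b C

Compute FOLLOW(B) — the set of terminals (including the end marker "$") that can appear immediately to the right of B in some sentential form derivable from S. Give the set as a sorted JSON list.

FIRST iteration:
[1]
  A via A→a: +{a}
  B via B→b: +{b}
  C via C→a: +{a}
  C via C→b C: +{b}
  S via S→B B: +{b}
  S via S→a: +{a}
  FIRST[S]={a,b}  FIRST[A]={a}  FIRST[B]={b}  FIRST[C]={a,b}
[2]
  B via B→C: +{a}
  FIRST[S]={a,b}  FIRST[A]={a}  FIRST[B]={a,b}  FIRST[C]={a,b}
[3] — fixpoint
  FIRST[S]={a,b}  FIRST[A]={a}  FIRST[B]={a,b}  FIRST[C]={a,b}

Compute FOLLOW by fixpoint:
initialize: $ ∈ FOLLOW(S)
[1]
  B→S a: FOLLOW(S) ⊇ FIRST(a) = {a}; new: +{a}
  S→B B: FOLLOW(B) ⊇ FIRST(B) = {a,b}; new: +{a,b}
  S→B B: FOLLOW(B) ⊇ FOLLOW(S) ⊇ {$,a}; new: +{$}
  S→a A: FOLLOW(A) ⊇ FOLLOW(S) ⊇ {$,a}; new: +{$,a}
  S: {$,a}  A: {$,a}  B: {$,a,b}  C: {}
[2]
  B→C: FOLLOW(C) ⊇ FOLLOW(B) ⊇ {$,a,b}; new: +{$,a,b}
  S: {$,a}  A: {$,a}  B: {$,a,b}  C: {$,a,b}
[3] — fixpoint
  S: {$,a}  A: {$,a}  B: {$,a,b}  C: {$,a,b}

FOLLOW(B) = ["$", "a", "b"]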